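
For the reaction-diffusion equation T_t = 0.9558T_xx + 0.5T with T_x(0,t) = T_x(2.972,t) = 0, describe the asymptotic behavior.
T grows unboundedly. With Neumann BCs the constant mode has diffusion eigenvalue 0, so any r > 0 makes it grow like e^(0.5t); solution grows exponentially.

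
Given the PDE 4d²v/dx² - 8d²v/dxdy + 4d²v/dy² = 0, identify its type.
The second-order coefficients are A = 4, B = -8, C = 4. Since B² - 4AC = 0 = 0, this is a parabolic PDE.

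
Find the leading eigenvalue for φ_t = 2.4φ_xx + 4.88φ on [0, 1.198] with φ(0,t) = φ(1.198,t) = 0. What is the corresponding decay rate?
Eigenvalues: λₙ = 2.4n²π²/1.198² - 4.88.
First three modes:
  n=1: λ₁ = 2.4π²/1.198² - 4.88 ≈ 11.624
  n=2: λ₂ = 9.6π²/1.198² - 4.88 ≈ 61.137
  n=3: λ₃ = 21.6π²/1.198² - 4.88 ≈ 143.659
Since 2.4π²/1.198² ≈ 16.504 > 4.88, all λₙ > 0.
The n=1 mode decays slowest → dominates as t → ∞.
Asymptotic: φ ~ c₁ sin(πx/1.198) e^{-λ₁t} with decay rate λ₁ ≈ 11.624.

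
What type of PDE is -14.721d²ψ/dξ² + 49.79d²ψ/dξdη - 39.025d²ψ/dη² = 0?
With A = -14.721, B = 49.79, C = -39.025, the discriminant is 181.096. This is a hyperbolic PDE.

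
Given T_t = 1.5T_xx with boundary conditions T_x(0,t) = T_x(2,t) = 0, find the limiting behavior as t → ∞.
T → constant (steady state). Heat is conserved (no flux at boundaries); solution approaches the spatial average.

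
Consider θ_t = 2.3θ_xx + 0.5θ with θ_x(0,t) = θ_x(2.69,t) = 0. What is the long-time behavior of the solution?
As t → ∞, θ grows unboundedly. With Neumann BCs the constant mode has diffusion eigenvalue 0, so any r > 0 makes it grow like e^(0.5t); solution grows exponentially.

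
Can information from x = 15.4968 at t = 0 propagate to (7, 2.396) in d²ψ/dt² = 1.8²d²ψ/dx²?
No. The domain of dependence is [2.6872, 11.3128], and 15.4968 is outside this interval.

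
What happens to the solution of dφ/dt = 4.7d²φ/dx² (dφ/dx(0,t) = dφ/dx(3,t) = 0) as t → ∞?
φ → constant (steady state). Heat is conserved (no flux at boundaries); solution approaches the spatial average.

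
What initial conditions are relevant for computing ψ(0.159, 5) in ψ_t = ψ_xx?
The entire real line. The heat equation has infinite propagation speed: any initial disturbance instantly affects all points (though exponentially small far away).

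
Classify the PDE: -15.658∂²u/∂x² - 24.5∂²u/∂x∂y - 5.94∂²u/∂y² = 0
A = -15.658, B = -24.5, C = -5.94. Discriminant B² - 4AC = 228.21592. Since 228.21592 > 0, hyperbolic.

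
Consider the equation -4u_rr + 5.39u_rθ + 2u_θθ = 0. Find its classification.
Hyperbolic. (A = -4, B = 5.39, C = 2 gives B² - 4AC = 61.0521.)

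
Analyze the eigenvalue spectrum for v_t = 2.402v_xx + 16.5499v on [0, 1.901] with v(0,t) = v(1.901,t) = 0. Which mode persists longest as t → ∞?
Eigenvalues: λₙ = 2.402n²π²/1.901² - 16.5499.
First three modes:
  n=1: λ₁ = 2.402π²/1.901² - 16.5499 ≈ -9.99
  n=2: λ₂ = 9.608π²/1.901² - 16.5499 ≈ 9.69
  n=3: λ₃ = 21.618π²/1.901² - 16.5499 ≈ 42.491
Since 2.402π²/1.901² ≈ 6.56 < 16.5499, λ₁ < 0.
The n=1 mode grows fastest (−λₙ is largest for n=1) → dominates.
Asymptotic: v ~ c₁ sin(πx/1.901) e^{9.99t} (exponential growth at rate −λ₁ ≈ 9.99).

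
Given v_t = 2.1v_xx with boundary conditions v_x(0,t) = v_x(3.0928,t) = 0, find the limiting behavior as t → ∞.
v → constant (steady state). Heat is conserved (no flux at boundaries); solution approaches the spatial average.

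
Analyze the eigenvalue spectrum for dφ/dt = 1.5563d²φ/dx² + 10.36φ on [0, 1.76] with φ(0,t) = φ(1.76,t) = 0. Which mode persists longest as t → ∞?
Eigenvalues: λₙ = 1.5563n²π²/1.76² - 10.36.
First three modes:
  n=1: λ₁ = 1.5563π²/1.76² - 10.36 ≈ -5.401
  n=2: λ₂ = 6.2252π²/1.76² - 10.36 ≈ 9.475
  n=3: λ₃ = 14.0067π²/1.76² - 10.36 ≈ 34.268
Since 1.5563π²/1.76² ≈ 4.959 < 10.36, λ₁ < 0.
The n=1 mode grows fastest (−λₙ is largest for n=1) → dominates.
Asymptotic: φ ~ c₁ sin(πx/1.76) e^{5.401t} (exponential growth at rate −λ₁ ≈ 5.401).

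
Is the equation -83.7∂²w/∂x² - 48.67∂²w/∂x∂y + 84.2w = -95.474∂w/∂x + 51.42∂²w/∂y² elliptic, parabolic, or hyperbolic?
Rewriting in standard form: -83.7∂²w/∂x² - 48.67∂²w/∂x∂y - 51.42∂²w/∂y² + 95.474∂w/∂x + 84.2w = 0. Computing B² - 4AC with A = -83.7, B = -48.67, C = -51.42: discriminant = -14846.6471 (negative). Answer: elliptic.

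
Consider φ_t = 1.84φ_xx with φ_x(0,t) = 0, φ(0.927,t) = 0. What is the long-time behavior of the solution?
As t → ∞, φ → 0. Heat escapes through the Dirichlet boundary.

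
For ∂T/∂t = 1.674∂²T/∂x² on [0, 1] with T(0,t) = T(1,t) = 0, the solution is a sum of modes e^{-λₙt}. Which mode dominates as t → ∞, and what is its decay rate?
Eigenvalues: λₙ = 1.674n²π².
First three modes:
  n=1: λ₁ = 1.674π² ≈ 16.522
  n=2: λ₂ = 6.696π² ≈ 66.087 (4× faster decay)
  n=3: λ₃ = 15.066π² ≈ 148.695 (9× faster decay)
As t → ∞, higher modes decay exponentially faster. The n=1 mode dominates: T ~ c₁ sin(πx) e^{-λ₁t}.
Decay rate: λ₁ = 1.674π² ≈ 16.522.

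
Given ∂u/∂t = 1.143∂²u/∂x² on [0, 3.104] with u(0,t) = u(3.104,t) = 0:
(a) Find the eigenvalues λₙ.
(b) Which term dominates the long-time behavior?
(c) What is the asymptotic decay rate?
Eigenvalues: λₙ = 1.143n²π²/3.104².
First three modes:
  n=1: λ₁ = 1.143π²/3.104² ≈ 1.171
  n=2: λ₂ = 4.572π²/3.104² ≈ 4.683 (4× faster decay)
  n=3: λ₃ = 10.287π²/3.104² ≈ 10.538 (9× faster decay)
As t → ∞, higher modes decay exponentially faster. The n=1 mode dominates: u ~ c₁ sin(πx/3.104) e^{-λ₁t}.
Decay rate: λ₁ = 1.143π²/3.104² ≈ 1.171.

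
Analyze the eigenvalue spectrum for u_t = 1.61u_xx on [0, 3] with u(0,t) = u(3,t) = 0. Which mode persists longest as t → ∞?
Eigenvalues: λₙ = 1.61n²π²/3².
First three modes:
  n=1: λ₁ = 1.61π²/3² ≈ 1.766
  n=2: λ₂ = 6.44π²/3² ≈ 7.062 (4× faster decay)
  n=3: λ₃ = 14.49π²/3² ≈ 15.89 (9× faster decay)
As t → ∞, higher modes decay exponentially faster. The n=1 mode dominates: u ~ c₁ sin(πx/3) e^{-λ₁t}.
Decay rate: λ₁ = 1.61π²/3² ≈ 1.766.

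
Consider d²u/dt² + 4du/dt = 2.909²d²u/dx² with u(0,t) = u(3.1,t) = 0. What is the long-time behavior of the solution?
As t → ∞, u → 0. Damping (γ=4) dissipates energy; oscillations decay exponentially.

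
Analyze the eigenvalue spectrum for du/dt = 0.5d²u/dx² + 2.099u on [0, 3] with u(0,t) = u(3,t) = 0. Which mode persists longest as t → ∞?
Eigenvalues: λₙ = 0.5n²π²/3² - 2.099.
First three modes:
  n=1: λ₁ = 0.5π²/3² - 2.099 ≈ -1.551
  n=2: λ₂ = 2π²/3² - 2.099 ≈ 0.094
  n=3: λ₃ = 4.5π²/3² - 2.099 ≈ 2.836
Since 0.5π²/3² ≈ 0.548 < 2.099, λ₁ < 0.
The n=1 mode grows fastest (−λₙ is largest for n=1) → dominates.
Asymptotic: u ~ c₁ sin(πx/3) e^{1.551t} (exponential growth at rate −λ₁ ≈ 1.551).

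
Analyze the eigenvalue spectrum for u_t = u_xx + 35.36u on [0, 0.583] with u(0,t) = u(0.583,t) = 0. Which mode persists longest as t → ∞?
Eigenvalues: λₙ = n²π²/0.583² - 35.36.
First three modes:
  n=1: λ₁ = π²/0.583² - 35.36 ≈ -6.322
  n=2: λ₂ = 4π²/0.583² - 35.36 ≈ 80.791
  n=3: λ₃ = 9π²/0.583² - 35.36 ≈ 225.98
Since π²/0.583² ≈ 29.038 < 35.36, λ₁ < 0.
The n=1 mode grows fastest (−λₙ is largest for n=1) → dominates.
Asymptotic: u ~ c₁ sin(πx/0.583) e^{6.322t} (exponential growth at rate −λ₁ ≈ 6.322).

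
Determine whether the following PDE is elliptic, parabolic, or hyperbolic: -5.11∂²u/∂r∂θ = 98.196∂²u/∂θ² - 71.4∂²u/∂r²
Rewriting in standard form: 71.4∂²u/∂r² - 5.11∂²u/∂r∂θ - 98.196∂²u/∂θ² = 0. Coefficients: A = 71.4, B = -5.11, C = -98.196. B² - 4AC = 28070.8897, which is positive, so the equation is hyperbolic.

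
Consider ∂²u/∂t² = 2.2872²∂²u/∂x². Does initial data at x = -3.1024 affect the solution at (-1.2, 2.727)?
Yes. The domain of dependence is [-7.4371944, 5.0371944], and -3.1024 ∈ [-7.4371944, 5.0371944].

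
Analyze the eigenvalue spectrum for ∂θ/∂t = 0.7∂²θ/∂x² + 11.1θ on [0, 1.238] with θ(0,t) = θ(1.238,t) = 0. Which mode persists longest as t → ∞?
Eigenvalues: λₙ = 0.7n²π²/1.238² - 11.1.
First three modes:
  n=1: λ₁ = 0.7π²/1.238² - 11.1 ≈ -6.592
  n=2: λ₂ = 2.8π²/1.238² - 11.1 ≈ 6.931
  n=3: λ₃ = 6.3π²/1.238² - 11.1 ≈ 29.469
Since 0.7π²/1.238² ≈ 4.508 < 11.1, λ₁ < 0.
The n=1 mode grows fastest (−λₙ is largest for n=1) → dominates.
Asymptotic: θ ~ c₁ sin(πx/1.238) e^{6.592t} (exponential growth at rate −λ₁ ≈ 6.592).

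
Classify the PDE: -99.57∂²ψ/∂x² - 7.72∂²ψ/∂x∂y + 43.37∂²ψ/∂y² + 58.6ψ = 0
A = -99.57, B = -7.72, C = 43.37. Discriminant B² - 4AC = 17333.002. Since 17333.002 > 0, hyperbolic.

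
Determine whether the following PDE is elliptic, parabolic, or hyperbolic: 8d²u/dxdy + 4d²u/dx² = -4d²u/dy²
Rewriting in standard form: 4d²u/dx² + 8d²u/dxdy + 4d²u/dy² = 0. Coefficients: A = 4, B = 8, C = 4. B² - 4AC = 0, which is zero, so the equation is parabolic.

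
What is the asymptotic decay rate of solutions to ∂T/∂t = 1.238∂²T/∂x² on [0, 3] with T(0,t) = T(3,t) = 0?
Eigenvalues: λₙ = 1.238n²π²/3².
First three modes:
  n=1: λ₁ = 1.238π²/3² ≈ 1.358
  n=2: λ₂ = 4.952π²/3² ≈ 5.43 (4× faster decay)
  n=3: λ₃ = 11.142π²/3² ≈ 12.219 (9× faster decay)
As t → ∞, higher modes decay exponentially faster. The n=1 mode dominates: T ~ c₁ sin(πx/3) e^{-λ₁t}.
Decay rate: λ₁ = 1.238π²/3² ≈ 1.358.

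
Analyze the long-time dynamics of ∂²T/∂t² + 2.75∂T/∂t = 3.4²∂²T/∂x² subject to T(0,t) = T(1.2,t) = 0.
Long-time behavior: T → 0. Damping (γ=2.75) dissipates energy; oscillations decay exponentially.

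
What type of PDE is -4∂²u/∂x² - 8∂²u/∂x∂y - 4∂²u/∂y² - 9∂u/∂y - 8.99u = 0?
With A = -4, B = -8, C = -4, the discriminant is 0. This is a parabolic PDE.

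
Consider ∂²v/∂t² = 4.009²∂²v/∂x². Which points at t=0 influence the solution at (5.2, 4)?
Domain of dependence: [-10.836, 21.236]. Signals travel at speed 4.009, so data within |x - 5.2| ≤ 4.009·4 = 16.036 can reach the point.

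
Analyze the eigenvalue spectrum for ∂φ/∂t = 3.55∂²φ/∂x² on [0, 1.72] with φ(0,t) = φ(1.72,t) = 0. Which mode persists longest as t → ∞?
Eigenvalues: λₙ = 3.55n²π²/1.72².
First three modes:
  n=1: λ₁ = 3.55π²/1.72² ≈ 11.843
  n=2: λ₂ = 14.2π²/1.72² ≈ 47.373 (4× faster decay)
  n=3: λ₃ = 31.95π²/1.72² ≈ 106.589 (9× faster decay)
As t → ∞, higher modes decay exponentially faster. The n=1 mode dominates: φ ~ c₁ sin(πx/1.72) e^{-λ₁t}.
Decay rate: λ₁ = 3.55π²/1.72² ≈ 11.843.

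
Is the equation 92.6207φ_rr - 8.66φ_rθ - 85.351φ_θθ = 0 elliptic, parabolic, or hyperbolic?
Computing B² - 4AC with A = 92.6207, B = -8.66, C = -85.351: discriminant = 31696.0730628 (positive). Answer: hyperbolic.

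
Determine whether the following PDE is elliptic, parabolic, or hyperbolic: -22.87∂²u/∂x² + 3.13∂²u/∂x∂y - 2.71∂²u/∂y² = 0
Coefficients: A = -22.87, B = 3.13, C = -2.71. B² - 4AC = -238.1139, which is negative, so the equation is elliptic.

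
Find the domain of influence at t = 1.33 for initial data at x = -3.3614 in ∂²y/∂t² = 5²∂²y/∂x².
Domain of influence: [-10.0114, 3.2886]. Data at x = -3.3614 spreads outward at speed 5.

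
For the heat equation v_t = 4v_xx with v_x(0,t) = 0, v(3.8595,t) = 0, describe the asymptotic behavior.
v → 0. Heat escapes through the Dirichlet boundary.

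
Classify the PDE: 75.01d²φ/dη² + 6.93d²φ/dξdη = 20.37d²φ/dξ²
Rewriting in standard form: -20.37d²φ/dξ² + 6.93d²φ/dξdη + 75.01d²φ/dη² = 0. A = -20.37, B = 6.93, C = 75.01. Discriminant B² - 4AC = 6159.8397. Since 6159.8397 > 0, hyperbolic.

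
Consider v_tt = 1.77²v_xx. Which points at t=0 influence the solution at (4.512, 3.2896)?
Domain of dependence: [-1.310592, 10.334592]. Signals travel at speed 1.77, so data within |x - 4.512| ≤ 1.77·3.2896 = 5.822592 can reach the point.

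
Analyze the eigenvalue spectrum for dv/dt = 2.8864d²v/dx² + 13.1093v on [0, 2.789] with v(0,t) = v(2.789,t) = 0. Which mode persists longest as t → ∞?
Eigenvalues: λₙ = 2.8864n²π²/2.789² - 13.1093.
First three modes:
  n=1: λ₁ = 2.8864π²/2.789² - 13.1093 ≈ -9.447
  n=2: λ₂ = 11.5456π²/2.789² - 13.1093 ≈ 1.54
  n=3: λ₃ = 25.9776π²/2.789² - 13.1093 ≈ 19.852
Since 2.8864π²/2.789² ≈ 3.662 < 13.1093, λ₁ < 0.
The n=1 mode grows fastest (−λₙ is largest for n=1) → dominates.
Asymptotic: v ~ c₁ sin(πx/2.789) e^{9.447t} (exponential growth at rate −λ₁ ≈ 9.447).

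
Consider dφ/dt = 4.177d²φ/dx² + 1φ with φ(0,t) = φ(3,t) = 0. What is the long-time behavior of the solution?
As t → ∞, φ → 0. Diffusion dominates reaction (r=1 < κπ²/L²≈4.58); solution decays.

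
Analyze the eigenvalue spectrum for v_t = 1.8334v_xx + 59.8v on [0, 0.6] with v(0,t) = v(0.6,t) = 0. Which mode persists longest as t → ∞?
Eigenvalues: λₙ = 1.8334n²π²/0.6² - 59.8.
First three modes:
  n=1: λ₁ = 1.8334π²/0.6² - 59.8 ≈ -9.536
  n=2: λ₂ = 7.3336π²/0.6² - 59.8 ≈ 141.255
  n=3: λ₃ = 16.5006π²/0.6² - 59.8 ≈ 392.573
Since 1.8334π²/0.6² ≈ 50.264 < 59.8, λ₁ < 0.
The n=1 mode grows fastest (−λₙ is largest for n=1) → dominates.
Asymptotic: v ~ c₁ sin(πx/0.6) e^{9.536t} (exponential growth at rate −λ₁ ≈ 9.536).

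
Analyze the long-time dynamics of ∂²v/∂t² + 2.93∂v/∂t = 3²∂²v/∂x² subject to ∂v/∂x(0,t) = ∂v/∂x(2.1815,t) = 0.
Long-time behavior: v → constant (steady state). Damping (γ=2.93) dissipates the nonconstant modes; with Neumann BCs the spatial average obeys M''+γM'=0 and tends to a finite limit.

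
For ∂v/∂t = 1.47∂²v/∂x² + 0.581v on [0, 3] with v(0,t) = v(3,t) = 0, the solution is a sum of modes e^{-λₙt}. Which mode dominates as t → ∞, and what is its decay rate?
Eigenvalues: λₙ = 1.47n²π²/3² - 0.581.
First three modes:
  n=1: λ₁ = 1.47π²/3² - 0.581 ≈ 1.031
  n=2: λ₂ = 5.88π²/3² - 0.581 ≈ 5.867
  n=3: λ₃ = 13.23π²/3² - 0.581 ≈ 13.927
Since 1.47π²/3² ≈ 1.612 > 0.581, all λₙ > 0.
The n=1 mode decays slowest → dominates as t → ∞.
Asymptotic: v ~ c₁ sin(πx/3) e^{-λ₁t} with decay rate λ₁ ≈ 1.031.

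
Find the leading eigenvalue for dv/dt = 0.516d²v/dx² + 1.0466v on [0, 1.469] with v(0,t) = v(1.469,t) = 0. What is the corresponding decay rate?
Eigenvalues: λₙ = 0.516n²π²/1.469² - 1.0466.
First three modes:
  n=1: λ₁ = 0.516π²/1.469² - 1.0466 ≈ 1.313
  n=2: λ₂ = 2.064π²/1.469² - 1.0466 ≈ 8.393
  n=3: λ₃ = 4.644π²/1.469² - 1.0466 ≈ 20.193
Since 0.516π²/1.469² ≈ 2.36 > 1.0466, all λₙ > 0.
The n=1 mode decays slowest → dominates as t → ∞.
Asymptotic: v ~ c₁ sin(πx/1.469) e^{-λ₁t} with decay rate λ₁ ≈ 1.313.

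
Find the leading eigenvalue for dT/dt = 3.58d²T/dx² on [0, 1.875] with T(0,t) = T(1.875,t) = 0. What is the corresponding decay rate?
Eigenvalues: λₙ = 3.58n²π²/1.875².
First three modes:
  n=1: λ₁ = 3.58π²/1.875² ≈ 10.05
  n=2: λ₂ = 14.32π²/1.875² ≈ 40.201 (4× faster decay)
  n=3: λ₃ = 32.22π²/1.875² ≈ 90.453 (9× faster decay)
As t → ∞, higher modes decay exponentially faster. The n=1 mode dominates: T ~ c₁ sin(πx/1.875) e^{-λ₁t}.
Decay rate: λ₁ = 3.58π²/1.875² ≈ 10.05.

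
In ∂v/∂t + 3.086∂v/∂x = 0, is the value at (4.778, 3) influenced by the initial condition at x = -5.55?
No. Only data at x = -4.48 affects (4.778, 3). Advection has one-way propagation along characteristics.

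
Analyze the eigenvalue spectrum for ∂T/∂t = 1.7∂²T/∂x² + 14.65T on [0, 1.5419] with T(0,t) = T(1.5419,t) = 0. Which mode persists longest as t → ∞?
Eigenvalues: λₙ = 1.7n²π²/1.5419² - 14.65.
First three modes:
  n=1: λ₁ = 1.7π²/1.5419² - 14.65 ≈ -7.593
  n=2: λ₂ = 6.8π²/1.5419² - 14.65 ≈ 13.579
  n=3: λ₃ = 15.3π²/1.5419² - 14.65 ≈ 48.865
Since 1.7π²/1.5419² ≈ 7.057 < 14.65, λ₁ < 0.
The n=1 mode grows fastest (−λₙ is largest for n=1) → dominates.
Asymptotic: T ~ c₁ sin(πx/1.5419) e^{7.593t} (exponential growth at rate −λ₁ ≈ 7.593).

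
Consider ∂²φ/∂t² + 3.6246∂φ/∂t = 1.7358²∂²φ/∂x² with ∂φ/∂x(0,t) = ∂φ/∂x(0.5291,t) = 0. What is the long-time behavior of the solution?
As t → ∞, φ → constant (steady state). Damping (γ=3.6246) dissipates the nonconstant modes; with Neumann BCs the spatial average obeys M''+γM'=0 and tends to a finite limit.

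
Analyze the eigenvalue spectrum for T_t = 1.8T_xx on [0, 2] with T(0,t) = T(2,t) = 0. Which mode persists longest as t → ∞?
Eigenvalues: λₙ = 1.8n²π²/2².
First three modes:
  n=1: λ₁ = 1.8π²/2² ≈ 4.441
  n=2: λ₂ = 7.2π²/2² ≈ 17.765 (4× faster decay)
  n=3: λ₃ = 16.2π²/2² ≈ 39.972 (9× faster decay)
As t → ∞, higher modes decay exponentially faster. The n=1 mode dominates: T ~ c₁ sin(πx/2) e^{-λ₁t}.
Decay rate: λ₁ = 1.8π²/2² ≈ 4.441.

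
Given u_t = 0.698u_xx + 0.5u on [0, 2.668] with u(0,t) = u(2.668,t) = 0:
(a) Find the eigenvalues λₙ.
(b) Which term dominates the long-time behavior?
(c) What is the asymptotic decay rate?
Eigenvalues: λₙ = 0.698n²π²/2.668² - 0.5.
First three modes:
  n=1: λ₁ = 0.698π²/2.668² - 0.5 ≈ 0.468
  n=2: λ₂ = 2.792π²/2.668² - 0.5 ≈ 3.371
  n=3: λ₃ = 6.282π²/2.668² - 0.5 ≈ 8.21
Since 0.698π²/2.668² ≈ 0.968 > 0.5, all λₙ > 0.
The n=1 mode decays slowest → dominates as t → ∞.
Asymptotic: u ~ c₁ sin(πx/2.668) e^{-λ₁t} with decay rate λ₁ ≈ 0.468.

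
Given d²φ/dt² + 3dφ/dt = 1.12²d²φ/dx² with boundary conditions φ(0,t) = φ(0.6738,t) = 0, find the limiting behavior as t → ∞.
φ → 0. Damping (γ=3) dissipates energy; oscillations decay exponentially.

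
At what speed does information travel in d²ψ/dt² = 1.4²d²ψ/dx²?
Speed = 1.4. Information travels along characteristics x = x₀ ± 1.4t.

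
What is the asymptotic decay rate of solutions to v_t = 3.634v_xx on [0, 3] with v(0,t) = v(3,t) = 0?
Eigenvalues: λₙ = 3.634n²π²/3².
First three modes:
  n=1: λ₁ = 3.634π²/3² ≈ 3.985
  n=2: λ₂ = 14.536π²/3² ≈ 15.941 (4× faster decay)
  n=3: λ₃ = 32.706π²/3² ≈ 35.866 (9× faster decay)
As t → ∞, higher modes decay exponentially faster. The n=1 mode dominates: v ~ c₁ sin(πx/3) e^{-λ₁t}.
Decay rate: λ₁ = 3.634π²/3² ≈ 3.985.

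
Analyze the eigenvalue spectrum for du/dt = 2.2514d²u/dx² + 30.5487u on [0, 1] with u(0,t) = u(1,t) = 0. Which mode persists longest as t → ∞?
Eigenvalues: λₙ = 2.2514n²π²/1² - 30.5487.
First three modes:
  n=1: λ₁ = 2.2514π² - 30.5487 ≈ -8.328
  n=2: λ₂ = 9.0056π² - 30.5487 ≈ 58.333
  n=3: λ₃ = 20.2626π² - 30.5487 ≈ 169.435
Since 2.2514π² ≈ 22.22 < 30.5487, λ₁ < 0.
The n=1 mode grows fastest (−λₙ is largest for n=1) → dominates.
Asymptotic: u ~ c₁ sin(πx/1) e^{8.328t} (exponential growth at rate −λ₁ ≈ 8.328).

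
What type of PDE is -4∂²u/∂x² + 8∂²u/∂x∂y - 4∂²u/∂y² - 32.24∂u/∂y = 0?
With A = -4, B = 8, C = -4, the discriminant is 0. This is a parabolic PDE.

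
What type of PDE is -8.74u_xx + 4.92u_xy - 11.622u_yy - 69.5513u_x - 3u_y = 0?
With A = -8.74, B = 4.92, C = -11.622, the discriminant is -382.09872. This is an elliptic PDE.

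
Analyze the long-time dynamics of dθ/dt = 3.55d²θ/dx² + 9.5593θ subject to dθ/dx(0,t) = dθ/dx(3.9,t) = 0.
Long-time behavior: θ grows unboundedly. With Neumann BCs the constant mode has diffusion eigenvalue 0, so any r > 0 makes it grow like e^(9.5593t); solution grows exponentially.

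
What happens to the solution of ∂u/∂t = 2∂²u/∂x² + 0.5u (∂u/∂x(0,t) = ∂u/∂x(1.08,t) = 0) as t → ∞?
u grows unboundedly. With Neumann BCs the constant mode has diffusion eigenvalue 0, so any r > 0 makes it grow like e^(0.5t); solution grows exponentially.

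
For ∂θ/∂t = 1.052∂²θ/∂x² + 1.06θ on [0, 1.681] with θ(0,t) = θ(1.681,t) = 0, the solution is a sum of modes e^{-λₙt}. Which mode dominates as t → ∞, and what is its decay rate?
Eigenvalues: λₙ = 1.052n²π²/1.681² - 1.06.
First three modes:
  n=1: λ₁ = 1.052π²/1.681² - 1.06 ≈ 2.614
  n=2: λ₂ = 4.208π²/1.681² - 1.06 ≈ 13.637
  n=3: λ₃ = 9.468π²/1.681² - 1.06 ≈ 32.009
Since 1.052π²/1.681² ≈ 3.674 > 1.06, all λₙ > 0.
The n=1 mode decays slowest → dominates as t → ∞.
Asymptotic: θ ~ c₁ sin(πx/1.681) e^{-λ₁t} with decay rate λ₁ ≈ 2.614.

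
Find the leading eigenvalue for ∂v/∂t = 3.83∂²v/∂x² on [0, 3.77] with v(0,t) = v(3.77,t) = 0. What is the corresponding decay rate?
Eigenvalues: λₙ = 3.83n²π²/3.77².
First three modes:
  n=1: λ₁ = 3.83π²/3.77² ≈ 2.66
  n=2: λ₂ = 15.32π²/3.77² ≈ 10.638 (4× faster decay)
  n=3: λ₃ = 34.47π²/3.77² ≈ 23.936 (9× faster decay)
As t → ∞, higher modes decay exponentially faster. The n=1 mode dominates: v ~ c₁ sin(πx/3.77) e^{-λ₁t}.
Decay rate: λ₁ = 3.83π²/3.77² ≈ 2.66.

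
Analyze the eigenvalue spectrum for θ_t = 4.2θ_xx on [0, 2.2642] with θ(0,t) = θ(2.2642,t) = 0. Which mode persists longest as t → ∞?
Eigenvalues: λₙ = 4.2n²π²/2.2642².
First three modes:
  n=1: λ₁ = 4.2π²/2.2642² ≈ 8.086
  n=2: λ₂ = 16.8π²/2.2642² ≈ 32.343 (4× faster decay)
  n=3: λ₃ = 37.8π²/2.2642² ≈ 72.772 (9× faster decay)
As t → ∞, higher modes decay exponentially faster. The n=1 mode dominates: θ ~ c₁ sin(πx/2.2642) e^{-λ₁t}.
Decay rate: λ₁ = 4.2π²/2.2642² ≈ 8.086.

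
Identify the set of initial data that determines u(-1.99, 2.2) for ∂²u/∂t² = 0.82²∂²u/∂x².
Domain of dependence: [-3.794, -0.186]. Signals travel at speed 0.82, so data within |x - -1.99| ≤ 0.82·2.2 = 1.804 can reach the point.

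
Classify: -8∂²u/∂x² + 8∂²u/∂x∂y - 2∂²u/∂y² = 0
Parabolic (discriminant = 0).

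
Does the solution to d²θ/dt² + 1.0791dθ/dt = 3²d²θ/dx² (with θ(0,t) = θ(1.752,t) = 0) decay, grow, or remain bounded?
θ → 0. Damping (γ=1.0791) dissipates energy; oscillations decay exponentially.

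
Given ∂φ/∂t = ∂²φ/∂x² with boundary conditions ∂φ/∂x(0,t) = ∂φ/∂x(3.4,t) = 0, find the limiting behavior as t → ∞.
φ → constant (steady state). Heat is conserved (no flux at boundaries); solution approaches the spatial average.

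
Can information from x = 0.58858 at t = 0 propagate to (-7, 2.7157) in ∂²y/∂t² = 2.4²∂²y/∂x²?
No. The domain of dependence is [-13.51768, -0.48232], and 0.58858 is outside this interval.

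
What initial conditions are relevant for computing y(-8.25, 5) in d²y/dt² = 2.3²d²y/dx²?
Domain of dependence: [-19.75, 3.25]. Signals travel at speed 2.3, so data within |x - -8.25| ≤ 2.3·5 = 11.5 can reach the point.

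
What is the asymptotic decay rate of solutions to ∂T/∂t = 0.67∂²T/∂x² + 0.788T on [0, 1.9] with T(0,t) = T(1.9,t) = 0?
Eigenvalues: λₙ = 0.67n²π²/1.9² - 0.788.
First three modes:
  n=1: λ₁ = 0.67π²/1.9² - 0.788 ≈ 1.044
  n=2: λ₂ = 2.68π²/1.9² - 0.788 ≈ 6.539
  n=3: λ₃ = 6.03π²/1.9² - 0.788 ≈ 15.698
Since 0.67π²/1.9² ≈ 1.832 > 0.788, all λₙ > 0.
The n=1 mode decays slowest → dominates as t → ∞.
Asymptotic: T ~ c₁ sin(πx/1.9) e^{-λ₁t} with decay rate λ₁ ≈ 1.044.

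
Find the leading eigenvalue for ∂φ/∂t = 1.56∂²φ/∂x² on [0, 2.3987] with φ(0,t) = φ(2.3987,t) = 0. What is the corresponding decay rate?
Eigenvalues: λₙ = 1.56n²π²/2.3987².
First three modes:
  n=1: λ₁ = 1.56π²/2.3987² ≈ 2.676
  n=2: λ₂ = 6.24π²/2.3987² ≈ 10.704 (4× faster decay)
  n=3: λ₃ = 14.04π²/2.3987² ≈ 24.083 (9× faster decay)
As t → ∞, higher modes decay exponentially faster. The n=1 mode dominates: φ ~ c₁ sin(πx/2.3987) e^{-λ₁t}.
Decay rate: λ₁ = 1.56π²/2.3987² ≈ 2.676.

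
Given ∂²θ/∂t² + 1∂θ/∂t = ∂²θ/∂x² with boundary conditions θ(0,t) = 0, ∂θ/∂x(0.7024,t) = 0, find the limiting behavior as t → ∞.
θ → 0. Damping (γ=1) dissipates energy; oscillations decay exponentially.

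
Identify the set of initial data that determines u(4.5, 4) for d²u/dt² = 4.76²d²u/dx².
Domain of dependence: [-14.54, 23.54]. Signals travel at speed 4.76, so data within |x - 4.5| ≤ 4.76·4 = 19.04 can reach the point.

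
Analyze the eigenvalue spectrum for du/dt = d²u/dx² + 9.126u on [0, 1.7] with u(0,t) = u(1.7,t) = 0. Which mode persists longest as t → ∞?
Eigenvalues: λₙ = n²π²/1.7² - 9.126.
First three modes:
  n=1: λ₁ = π²/1.7² - 9.126 ≈ -5.711
  n=2: λ₂ = 4π²/1.7² - 9.126 ≈ 4.534
  n=3: λ₃ = 9π²/1.7² - 9.126 ≈ 21.61
Since π²/1.7² ≈ 3.415 < 9.126, λ₁ < 0.
The n=1 mode grows fastest (−λₙ is largest for n=1) → dominates.
Asymptotic: u ~ c₁ sin(πx/1.7) e^{5.711t} (exponential growth at rate −λ₁ ≈ 5.711).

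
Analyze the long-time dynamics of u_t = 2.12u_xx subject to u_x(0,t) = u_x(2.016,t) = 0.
Long-time behavior: u → constant (steady state). Heat is conserved (no flux at boundaries); solution approaches the spatial average.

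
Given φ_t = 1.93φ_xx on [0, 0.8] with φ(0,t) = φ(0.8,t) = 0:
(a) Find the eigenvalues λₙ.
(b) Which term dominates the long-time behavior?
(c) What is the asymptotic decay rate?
Eigenvalues: λₙ = 1.93n²π²/0.8².
First three modes:
  n=1: λ₁ = 1.93π²/0.8² ≈ 29.763
  n=2: λ₂ = 7.72π²/0.8² ≈ 119.052 (4× faster decay)
  n=3: λ₃ = 17.37π²/0.8² ≈ 267.867 (9× faster decay)
As t → ∞, higher modes decay exponentially faster. The n=1 mode dominates: φ ~ c₁ sin(πx/0.8) e^{-λ₁t}.
Decay rate: λ₁ = 1.93π²/0.8² ≈ 29.763.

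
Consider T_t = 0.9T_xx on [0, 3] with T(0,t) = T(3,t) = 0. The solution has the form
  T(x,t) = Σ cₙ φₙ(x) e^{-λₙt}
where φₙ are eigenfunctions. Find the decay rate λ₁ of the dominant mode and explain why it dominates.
Eigenvalues: λₙ = 0.9n²π²/3².
First three modes:
  n=1: λ₁ = 0.9π²/3² ≈ 0.987
  n=2: λ₂ = 3.6π²/3² ≈ 3.948 (4× faster decay)
  n=3: λ₃ = 8.1π²/3² ≈ 8.883 (9× faster decay)
As t → ∞, higher modes decay exponentially faster. The n=1 mode dominates: T ~ c₁ sin(πx/3) e^{-λ₁t}.
Decay rate: λ₁ = 0.9π²/3² ≈ 0.987.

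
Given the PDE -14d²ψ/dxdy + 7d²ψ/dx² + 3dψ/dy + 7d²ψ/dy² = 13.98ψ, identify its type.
Rewriting in standard form: 7d²ψ/dx² - 14d²ψ/dxdy + 7d²ψ/dy² + 3dψ/dy - 13.98ψ = 0. The second-order coefficients are A = 7, B = -14, C = 7. Since B² - 4AC = 0 = 0, this is a parabolic PDE.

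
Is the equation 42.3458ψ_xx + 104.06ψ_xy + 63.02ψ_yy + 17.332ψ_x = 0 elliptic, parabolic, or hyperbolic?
Computing B² - 4AC with A = 42.3458, B = 104.06, C = 63.02: discriminant = 153.954336 (positive). Answer: hyperbolic.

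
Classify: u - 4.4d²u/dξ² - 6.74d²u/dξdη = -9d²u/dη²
Rewriting in standard form: -4.4d²u/dξ² - 6.74d²u/dξdη + 9d²u/dη² + u = 0. Hyperbolic (discriminant = 203.8276).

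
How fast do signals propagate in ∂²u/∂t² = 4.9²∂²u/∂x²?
Speed = 4.9. Information travels along characteristics x = x₀ ± 4.9t.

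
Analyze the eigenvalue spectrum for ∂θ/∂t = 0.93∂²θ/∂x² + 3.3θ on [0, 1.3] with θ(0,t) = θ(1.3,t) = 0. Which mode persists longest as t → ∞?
Eigenvalues: λₙ = 0.93n²π²/1.3² - 3.3.
First three modes:
  n=1: λ₁ = 0.93π²/1.3² - 3.3 ≈ 2.131
  n=2: λ₂ = 3.72π²/1.3² - 3.3 ≈ 18.425
  n=3: λ₃ = 8.37π²/1.3² - 3.3 ≈ 45.581
Since 0.93π²/1.3² ≈ 5.431 > 3.3, all λₙ > 0.
The n=1 mode decays slowest → dominates as t → ∞.
Asymptotic: θ ~ c₁ sin(πx/1.3) e^{-λ₁t} with decay rate λ₁ ≈ 2.131.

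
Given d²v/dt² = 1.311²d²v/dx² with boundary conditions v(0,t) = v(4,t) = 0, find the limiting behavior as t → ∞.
v oscillates (no decay). Energy is conserved; the solution oscillates indefinitely as standing waves.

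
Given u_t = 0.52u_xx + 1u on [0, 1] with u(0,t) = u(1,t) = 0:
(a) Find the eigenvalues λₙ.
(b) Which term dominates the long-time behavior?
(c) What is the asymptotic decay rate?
Eigenvalues: λₙ = 0.52n²π²/1² - 1.
First three modes:
  n=1: λ₁ = 0.52π² - 1 ≈ 4.132
  n=2: λ₂ = 2.08π² - 1 ≈ 19.529
  n=3: λ₃ = 4.68π² - 1 ≈ 45.19
Since 0.52π² ≈ 5.132 > 1, all λₙ > 0.
The n=1 mode decays slowest → dominates as t → ∞.
Asymptotic: u ~ c₁ sin(πx/1) e^{-λ₁t} with decay rate λ₁ ≈ 4.132.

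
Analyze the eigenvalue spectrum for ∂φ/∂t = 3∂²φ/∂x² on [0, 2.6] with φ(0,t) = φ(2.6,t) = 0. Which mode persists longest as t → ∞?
Eigenvalues: λₙ = 3n²π²/2.6².
First three modes:
  n=1: λ₁ = 3π²/2.6² ≈ 4.38
  n=2: λ₂ = 12π²/2.6² ≈ 17.52 (4× faster decay)
  n=3: λ₃ = 27π²/2.6² ≈ 39.42 (9× faster decay)
As t → ∞, higher modes decay exponentially faster. The n=1 mode dominates: φ ~ c₁ sin(πx/2.6) e^{-λ₁t}.
Decay rate: λ₁ = 3π²/2.6² ≈ 4.38.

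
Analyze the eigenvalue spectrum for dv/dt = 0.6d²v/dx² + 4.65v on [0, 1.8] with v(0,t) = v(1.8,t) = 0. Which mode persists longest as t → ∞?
Eigenvalues: λₙ = 0.6n²π²/1.8² - 4.65.
First three modes:
  n=1: λ₁ = 0.6π²/1.8² - 4.65 ≈ -2.822
  n=2: λ₂ = 2.4π²/1.8² - 4.65 ≈ 2.661
  n=3: λ₃ = 5.4π²/1.8² - 4.65 ≈ 11.799
Since 0.6π²/1.8² ≈ 1.828 < 4.65, λ₁ < 0.
The n=1 mode grows fastest (−λₙ is largest for n=1) → dominates.
Asymptotic: v ~ c₁ sin(πx/1.8) e^{2.822t} (exponential growth at rate −λ₁ ≈ 2.822).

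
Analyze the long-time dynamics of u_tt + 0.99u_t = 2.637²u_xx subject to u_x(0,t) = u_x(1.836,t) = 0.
Long-time behavior: u → constant (steady state). Damping (γ=0.99) dissipates the nonconstant modes; with Neumann BCs the spatial average obeys M''+γM'=0 and tends to a finite limit.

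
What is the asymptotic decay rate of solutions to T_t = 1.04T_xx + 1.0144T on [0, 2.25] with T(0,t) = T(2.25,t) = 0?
Eigenvalues: λₙ = 1.04n²π²/2.25² - 1.0144.
First three modes:
  n=1: λ₁ = 1.04π²/2.25² - 1.0144 ≈ 1.013
  n=2: λ₂ = 4.16π²/2.25² - 1.0144 ≈ 7.096
  n=3: λ₃ = 9.36π²/2.25² - 1.0144 ≈ 17.233
Since 1.04π²/2.25² ≈ 2.028 > 1.0144, all λₙ > 0.
The n=1 mode decays slowest → dominates as t → ∞.
Asymptotic: T ~ c₁ sin(πx/2.25) e^{-λ₁t} with decay rate λ₁ ≈ 1.013.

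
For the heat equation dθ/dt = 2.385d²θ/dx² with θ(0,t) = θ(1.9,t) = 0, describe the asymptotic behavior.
θ → 0. Heat diffuses out through both boundaries.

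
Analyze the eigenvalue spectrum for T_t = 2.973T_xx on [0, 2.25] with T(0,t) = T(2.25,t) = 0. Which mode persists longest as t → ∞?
Eigenvalues: λₙ = 2.973n²π²/2.25².
First three modes:
  n=1: λ₁ = 2.973π²/2.25² ≈ 5.796
  n=2: λ₂ = 11.892π²/2.25² ≈ 23.184 (4× faster decay)
  n=3: λ₃ = 26.757π²/2.25² ≈ 52.164 (9× faster decay)
As t → ∞, higher modes decay exponentially faster. The n=1 mode dominates: T ~ c₁ sin(πx/2.25) e^{-λ₁t}.
Decay rate: λ₁ = 2.973π²/2.25² ≈ 5.796.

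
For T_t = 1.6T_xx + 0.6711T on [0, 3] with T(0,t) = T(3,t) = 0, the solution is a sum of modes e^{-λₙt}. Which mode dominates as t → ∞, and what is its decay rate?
Eigenvalues: λₙ = 1.6n²π²/3² - 0.6711.
First three modes:
  n=1: λ₁ = 1.6π²/3² - 0.6711 ≈ 1.083
  n=2: λ₂ = 6.4π²/3² - 0.6711 ≈ 6.347
  n=3: λ₃ = 14.4π²/3² - 0.6711 ≈ 15.12
Since 1.6π²/3² ≈ 1.755 > 0.6711, all λₙ > 0.
The n=1 mode decays slowest → dominates as t → ∞.
Asymptotic: T ~ c₁ sin(πx/3) e^{-λ₁t} with decay rate λ₁ ≈ 1.083.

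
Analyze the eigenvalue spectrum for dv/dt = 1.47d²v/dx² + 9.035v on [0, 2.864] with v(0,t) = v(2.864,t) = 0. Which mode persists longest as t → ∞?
Eigenvalues: λₙ = 1.47n²π²/2.864² - 9.035.
First three modes:
  n=1: λ₁ = 1.47π²/2.864² - 9.035 ≈ -7.266
  n=2: λ₂ = 5.88π²/2.864² - 9.035 ≈ -1.96
  n=3: λ₃ = 13.23π²/2.864² - 9.035 ≈ 6.884
Since 1.47π²/2.864² ≈ 1.769 < 9.035, λ₁ < 0.
The n=1 mode grows fastest (−λₙ is largest for n=1) → dominates.
Asymptotic: v ~ c₁ sin(πx/2.864) e^{7.266t} (exponential growth at rate −λ₁ ≈ 7.266).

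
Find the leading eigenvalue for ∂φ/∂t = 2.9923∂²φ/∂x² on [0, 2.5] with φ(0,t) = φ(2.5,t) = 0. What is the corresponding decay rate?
Eigenvalues: λₙ = 2.9923n²π²/2.5².
First three modes:
  n=1: λ₁ = 2.9923π²/2.5² ≈ 4.725
  n=2: λ₂ = 11.9692π²/2.5² ≈ 18.901 (4× faster decay)
  n=3: λ₃ = 26.9307π²/2.5² ≈ 42.527 (9× faster decay)
As t → ∞, higher modes decay exponentially faster. The n=1 mode dominates: φ ~ c₁ sin(πx/2.5) e^{-λ₁t}.
Decay rate: λ₁ = 2.9923π²/2.5² ≈ 4.725.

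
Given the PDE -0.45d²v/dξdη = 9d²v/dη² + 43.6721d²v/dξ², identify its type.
Rewriting in standard form: -43.6721d²v/dξ² - 0.45d²v/dξdη - 9d²v/dη² = 0. The second-order coefficients are A = -43.6721, B = -0.45, C = -9. Since B² - 4AC = -1571.9931 < 0, this is an elliptic PDE.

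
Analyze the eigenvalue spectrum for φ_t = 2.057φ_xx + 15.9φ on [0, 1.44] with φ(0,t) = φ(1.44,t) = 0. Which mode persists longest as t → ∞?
Eigenvalues: λₙ = 2.057n²π²/1.44² - 15.9.
First three modes:
  n=1: λ₁ = 2.057π²/1.44² - 15.9 ≈ -6.109
  n=2: λ₂ = 8.228π²/1.44² - 15.9 ≈ 23.262
  n=3: λ₃ = 18.513π²/1.44² - 15.9 ≈ 72.215
Since 2.057π²/1.44² ≈ 9.791 < 15.9, λ₁ < 0.
The n=1 mode grows fastest (−λₙ is largest for n=1) → dominates.
Asymptotic: φ ~ c₁ sin(πx/1.44) e^{6.109t} (exponential growth at rate −λ₁ ≈ 6.109).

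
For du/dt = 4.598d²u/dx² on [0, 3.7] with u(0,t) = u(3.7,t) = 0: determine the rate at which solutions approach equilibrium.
Eigenvalues: λₙ = 4.598n²π²/3.7².
First three modes:
  n=1: λ₁ = 4.598π²/3.7² ≈ 3.315
  n=2: λ₂ = 18.392π²/3.7² ≈ 13.259 (4× faster decay)
  n=3: λ₃ = 41.382π²/3.7² ≈ 29.834 (9× faster decay)
As t → ∞, higher modes decay exponentially faster. The n=1 mode dominates: u ~ c₁ sin(πx/3.7) e^{-λ₁t}.
Decay rate: λ₁ = 4.598π²/3.7² ≈ 3.315.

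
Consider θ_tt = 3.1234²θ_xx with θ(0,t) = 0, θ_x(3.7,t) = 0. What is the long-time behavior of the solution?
As t → ∞, θ oscillates (no decay). Energy is conserved; the solution oscillates indefinitely as standing waves.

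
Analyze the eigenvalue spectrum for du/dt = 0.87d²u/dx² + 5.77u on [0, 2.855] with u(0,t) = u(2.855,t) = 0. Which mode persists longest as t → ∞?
Eigenvalues: λₙ = 0.87n²π²/2.855² - 5.77.
First three modes:
  n=1: λ₁ = 0.87π²/2.855² - 5.77 ≈ -4.717
  n=2: λ₂ = 3.48π²/2.855² - 5.77 ≈ -1.556
  n=3: λ₃ = 7.83π²/2.855² - 5.77 ≈ 3.711
Since 0.87π²/2.855² ≈ 1.053 < 5.77, λ₁ < 0.
The n=1 mode grows fastest (−λₙ is largest for n=1) → dominates.
Asymptotic: u ~ c₁ sin(πx/2.855) e^{4.717t} (exponential growth at rate −λ₁ ≈ 4.717).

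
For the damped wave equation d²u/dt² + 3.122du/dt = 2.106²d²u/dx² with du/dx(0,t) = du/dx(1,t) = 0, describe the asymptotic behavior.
u → constant (steady state). Damping (γ=3.122) dissipates the nonconstant modes; with Neumann BCs the spatial average obeys M''+γM'=0 and tends to a finite limit.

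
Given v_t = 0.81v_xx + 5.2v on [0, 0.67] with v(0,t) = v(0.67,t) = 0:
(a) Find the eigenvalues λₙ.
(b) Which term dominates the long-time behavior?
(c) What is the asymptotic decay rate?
Eigenvalues: λₙ = 0.81n²π²/0.67² - 5.2.
First three modes:
  n=1: λ₁ = 0.81π²/0.67² - 5.2 ≈ 12.609
  n=2: λ₂ = 3.24π²/0.67² - 5.2 ≈ 66.035
  n=3: λ₃ = 7.29π²/0.67² - 5.2 ≈ 155.079
Since 0.81π²/0.67² ≈ 17.809 > 5.2, all λₙ > 0.
The n=1 mode decays slowest → dominates as t → ∞.
Asymptotic: v ~ c₁ sin(πx/0.67) e^{-λ₁t} with decay rate λ₁ ≈ 12.609.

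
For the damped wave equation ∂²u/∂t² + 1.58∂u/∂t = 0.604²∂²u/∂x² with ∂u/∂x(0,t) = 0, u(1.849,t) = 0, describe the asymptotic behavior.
u → 0. Damping (γ=1.58) dissipates energy; oscillations decay exponentially.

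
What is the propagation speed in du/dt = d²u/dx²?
Infinite. The heat equation is parabolic, not hyperbolic, so disturbances propagate instantly.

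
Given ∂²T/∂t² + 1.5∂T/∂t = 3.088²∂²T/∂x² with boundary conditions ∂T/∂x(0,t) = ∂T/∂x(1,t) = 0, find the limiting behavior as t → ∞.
T → constant (steady state). Damping (γ=1.5) dissipates the nonconstant modes; with Neumann BCs the spatial average obeys M''+γM'=0 and tends to a finite limit.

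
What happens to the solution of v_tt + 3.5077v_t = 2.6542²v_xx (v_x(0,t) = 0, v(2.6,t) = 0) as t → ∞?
v → 0. Damping (γ=3.5077) dissipates energy; oscillations decay exponentially.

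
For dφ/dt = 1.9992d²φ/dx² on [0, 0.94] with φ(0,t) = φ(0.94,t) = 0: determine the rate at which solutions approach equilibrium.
Eigenvalues: λₙ = 1.9992n²π²/0.94².
First three modes:
  n=1: λ₁ = 1.9992π²/0.94² ≈ 22.331
  n=2: λ₂ = 7.9968π²/0.94² ≈ 89.322 (4× faster decay)
  n=3: λ₃ = 17.9928π²/0.94² ≈ 200.975 (9× faster decay)
As t → ∞, higher modes decay exponentially faster. The n=1 mode dominates: φ ~ c₁ sin(πx/0.94) e^{-λ₁t}.
Decay rate: λ₁ = 1.9992π²/0.94² ≈ 22.331.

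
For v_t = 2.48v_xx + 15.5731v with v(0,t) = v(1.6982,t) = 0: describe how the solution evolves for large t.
v grows unboundedly. Reaction dominates diffusion (r=15.5731 > κπ²/L²≈8.49); solution grows exponentially.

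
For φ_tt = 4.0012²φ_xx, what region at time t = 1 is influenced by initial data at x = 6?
Domain of influence: [1.9988, 10.0012]. Data at x = 6 spreads outward at speed 4.0012.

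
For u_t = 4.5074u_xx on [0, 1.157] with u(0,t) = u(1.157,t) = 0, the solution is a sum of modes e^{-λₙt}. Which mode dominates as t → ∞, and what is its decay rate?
Eigenvalues: λₙ = 4.5074n²π²/1.157².
First three modes:
  n=1: λ₁ = 4.5074π²/1.157² ≈ 33.232
  n=2: λ₂ = 18.0296π²/1.157² ≈ 132.929 (4× faster decay)
  n=3: λ₃ = 40.5666π²/1.157² ≈ 299.09 (9× faster decay)
As t → ∞, higher modes decay exponentially faster. The n=1 mode dominates: u ~ c₁ sin(πx/1.157) e^{-λ₁t}.
Decay rate: λ₁ = 4.5074π²/1.157² ≈ 33.232.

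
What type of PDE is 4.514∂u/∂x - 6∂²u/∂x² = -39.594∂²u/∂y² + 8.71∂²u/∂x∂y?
Rewriting in standard form: -6∂²u/∂x² - 8.71∂²u/∂x∂y + 39.594∂²u/∂y² + 4.514∂u/∂x = 0. With A = -6, B = -8.71, C = 39.594, the discriminant is 1026.1201. This is a hyperbolic PDE.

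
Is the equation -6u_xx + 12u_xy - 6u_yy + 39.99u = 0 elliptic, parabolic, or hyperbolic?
Computing B² - 4AC with A = -6, B = 12, C = -6: discriminant = 0 (zero). Answer: parabolic.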